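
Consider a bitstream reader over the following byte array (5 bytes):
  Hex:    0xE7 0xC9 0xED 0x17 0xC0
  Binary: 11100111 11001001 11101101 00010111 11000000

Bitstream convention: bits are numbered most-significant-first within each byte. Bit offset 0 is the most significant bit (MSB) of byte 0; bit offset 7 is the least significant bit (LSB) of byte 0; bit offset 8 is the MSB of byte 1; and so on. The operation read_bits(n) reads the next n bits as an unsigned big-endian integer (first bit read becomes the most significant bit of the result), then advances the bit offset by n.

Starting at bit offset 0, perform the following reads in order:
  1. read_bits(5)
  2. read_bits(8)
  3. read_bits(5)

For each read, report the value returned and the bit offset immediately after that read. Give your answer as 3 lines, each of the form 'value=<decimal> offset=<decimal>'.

Answer: value=28 offset=5
value=249 offset=13
value=7 offset=18

Derivation:
Read 1: bits[0:5] width=5 -> value=28 (bin 11100); offset now 5 = byte 0 bit 5; 35 bits remain
Read 2: bits[5:13] width=8 -> value=249 (bin 11111001); offset now 13 = byte 1 bit 5; 27 bits remain
Read 3: bits[13:18] width=5 -> value=7 (bin 00111); offset now 18 = byte 2 bit 2; 22 bits remain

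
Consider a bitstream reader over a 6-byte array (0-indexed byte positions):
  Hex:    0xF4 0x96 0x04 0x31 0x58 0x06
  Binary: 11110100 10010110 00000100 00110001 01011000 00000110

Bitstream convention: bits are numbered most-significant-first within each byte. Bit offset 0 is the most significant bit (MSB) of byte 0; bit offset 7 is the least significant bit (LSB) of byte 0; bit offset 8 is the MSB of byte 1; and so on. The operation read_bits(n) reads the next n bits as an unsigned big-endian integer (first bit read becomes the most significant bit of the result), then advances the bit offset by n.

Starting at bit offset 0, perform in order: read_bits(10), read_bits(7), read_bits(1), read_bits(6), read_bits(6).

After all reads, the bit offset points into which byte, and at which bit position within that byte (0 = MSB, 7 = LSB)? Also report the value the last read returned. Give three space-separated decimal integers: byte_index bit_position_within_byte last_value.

Read 1: bits[0:10] width=10 -> value=978 (bin 1111010010); offset now 10 = byte 1 bit 2; 38 bits remain
Read 2: bits[10:17] width=7 -> value=44 (bin 0101100); offset now 17 = byte 2 bit 1; 31 bits remain
Read 3: bits[17:18] width=1 -> value=0 (bin 0); offset now 18 = byte 2 bit 2; 30 bits remain
Read 4: bits[18:24] width=6 -> value=4 (bin 000100); offset now 24 = byte 3 bit 0; 24 bits remain
Read 5: bits[24:30] width=6 -> value=12 (bin 001100); offset now 30 = byte 3 bit 6; 18 bits remain

Answer: 3 6 12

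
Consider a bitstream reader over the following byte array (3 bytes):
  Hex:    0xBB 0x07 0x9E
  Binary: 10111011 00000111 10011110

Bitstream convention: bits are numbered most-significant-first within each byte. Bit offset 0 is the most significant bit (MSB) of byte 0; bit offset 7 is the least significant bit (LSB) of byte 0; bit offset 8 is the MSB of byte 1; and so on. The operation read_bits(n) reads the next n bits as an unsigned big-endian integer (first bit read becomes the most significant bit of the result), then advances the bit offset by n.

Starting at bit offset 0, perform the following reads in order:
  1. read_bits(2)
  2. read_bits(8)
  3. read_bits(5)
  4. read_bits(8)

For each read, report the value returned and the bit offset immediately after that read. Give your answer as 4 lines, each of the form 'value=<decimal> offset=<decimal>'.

Answer: value=2 offset=2
value=236 offset=10
value=3 offset=15
value=207 offset=23

Derivation:
Read 1: bits[0:2] width=2 -> value=2 (bin 10); offset now 2 = byte 0 bit 2; 22 bits remain
Read 2: bits[2:10] width=8 -> value=236 (bin 11101100); offset now 10 = byte 1 bit 2; 14 bits remain
Read 3: bits[10:15] width=5 -> value=3 (bin 00011); offset now 15 = byte 1 bit 7; 9 bits remain
Read 4: bits[15:23] width=8 -> value=207 (bin 11001111); offset now 23 = byte 2 bit 7; 1 bits remain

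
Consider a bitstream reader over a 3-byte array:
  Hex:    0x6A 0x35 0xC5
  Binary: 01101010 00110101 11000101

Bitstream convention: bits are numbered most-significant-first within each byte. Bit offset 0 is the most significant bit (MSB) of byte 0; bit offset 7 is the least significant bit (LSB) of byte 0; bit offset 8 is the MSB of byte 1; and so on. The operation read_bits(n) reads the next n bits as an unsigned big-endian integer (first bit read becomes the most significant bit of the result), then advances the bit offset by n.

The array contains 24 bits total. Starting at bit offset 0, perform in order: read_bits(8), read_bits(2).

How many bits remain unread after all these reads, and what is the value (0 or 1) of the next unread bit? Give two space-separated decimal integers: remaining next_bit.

Answer: 14 1

Derivation:
Read 1: bits[0:8] width=8 -> value=106 (bin 01101010); offset now 8 = byte 1 bit 0; 16 bits remain
Read 2: bits[8:10] width=2 -> value=0 (bin 00); offset now 10 = byte 1 bit 2; 14 bits remain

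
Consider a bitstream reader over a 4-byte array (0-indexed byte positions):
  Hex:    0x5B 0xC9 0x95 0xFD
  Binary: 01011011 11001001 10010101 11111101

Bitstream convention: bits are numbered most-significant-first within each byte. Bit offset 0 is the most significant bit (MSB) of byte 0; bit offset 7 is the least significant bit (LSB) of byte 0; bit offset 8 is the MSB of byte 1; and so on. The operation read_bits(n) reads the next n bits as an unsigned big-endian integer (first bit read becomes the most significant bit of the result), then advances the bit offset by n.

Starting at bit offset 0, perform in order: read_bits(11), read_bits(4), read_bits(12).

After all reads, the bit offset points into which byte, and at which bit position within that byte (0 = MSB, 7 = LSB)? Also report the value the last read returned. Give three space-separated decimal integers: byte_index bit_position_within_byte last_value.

Read 1: bits[0:11] width=11 -> value=734 (bin 01011011110); offset now 11 = byte 1 bit 3; 21 bits remain
Read 2: bits[11:15] width=4 -> value=4 (bin 0100); offset now 15 = byte 1 bit 7; 17 bits remain
Read 3: bits[15:27] width=12 -> value=3247 (bin 110010101111); offset now 27 = byte 3 bit 3; 5 bits remain

Answer: 3 3 3247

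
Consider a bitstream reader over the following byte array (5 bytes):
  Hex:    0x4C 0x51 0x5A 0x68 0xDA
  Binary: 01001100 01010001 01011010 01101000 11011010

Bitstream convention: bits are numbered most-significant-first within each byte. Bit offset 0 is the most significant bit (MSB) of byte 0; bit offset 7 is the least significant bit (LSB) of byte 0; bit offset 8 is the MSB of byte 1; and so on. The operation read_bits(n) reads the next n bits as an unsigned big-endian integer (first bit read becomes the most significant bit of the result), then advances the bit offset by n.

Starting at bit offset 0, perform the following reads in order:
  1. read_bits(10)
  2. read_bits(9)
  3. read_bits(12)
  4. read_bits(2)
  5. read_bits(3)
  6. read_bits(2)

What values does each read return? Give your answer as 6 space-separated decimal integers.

Read 1: bits[0:10] width=10 -> value=305 (bin 0100110001); offset now 10 = byte 1 bit 2; 30 bits remain
Read 2: bits[10:19] width=9 -> value=138 (bin 010001010); offset now 19 = byte 2 bit 3; 21 bits remain
Read 3: bits[19:31] width=12 -> value=3380 (bin 110100110100); offset now 31 = byte 3 bit 7; 9 bits remain
Read 4: bits[31:33] width=2 -> value=1 (bin 01); offset now 33 = byte 4 bit 1; 7 bits remain
Read 5: bits[33:36] width=3 -> value=5 (bin 101); offset now 36 = byte 4 bit 4; 4 bits remain
Read 6: bits[36:38] width=2 -> value=2 (bin 10); offset now 38 = byte 4 bit 6; 2 bits remain

Answer: 305 138 3380 1 5 2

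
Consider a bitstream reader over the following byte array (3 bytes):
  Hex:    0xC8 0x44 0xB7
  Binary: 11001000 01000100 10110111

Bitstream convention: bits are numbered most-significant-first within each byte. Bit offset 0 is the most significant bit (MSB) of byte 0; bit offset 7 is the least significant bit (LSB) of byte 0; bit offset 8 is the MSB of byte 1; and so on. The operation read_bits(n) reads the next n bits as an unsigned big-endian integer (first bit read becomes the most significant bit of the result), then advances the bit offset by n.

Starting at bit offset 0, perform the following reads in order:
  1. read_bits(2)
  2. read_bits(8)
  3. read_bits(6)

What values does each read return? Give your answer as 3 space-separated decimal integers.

Answer: 3 33 4

Derivation:
Read 1: bits[0:2] width=2 -> value=3 (bin 11); offset now 2 = byte 0 bit 2; 22 bits remain
Read 2: bits[2:10] width=8 -> value=33 (bin 00100001); offset now 10 = byte 1 bit 2; 14 bits remain
Read 3: bits[10:16] width=6 -> value=4 (bin 000100); offset now 16 = byte 2 bit 0; 8 bits remain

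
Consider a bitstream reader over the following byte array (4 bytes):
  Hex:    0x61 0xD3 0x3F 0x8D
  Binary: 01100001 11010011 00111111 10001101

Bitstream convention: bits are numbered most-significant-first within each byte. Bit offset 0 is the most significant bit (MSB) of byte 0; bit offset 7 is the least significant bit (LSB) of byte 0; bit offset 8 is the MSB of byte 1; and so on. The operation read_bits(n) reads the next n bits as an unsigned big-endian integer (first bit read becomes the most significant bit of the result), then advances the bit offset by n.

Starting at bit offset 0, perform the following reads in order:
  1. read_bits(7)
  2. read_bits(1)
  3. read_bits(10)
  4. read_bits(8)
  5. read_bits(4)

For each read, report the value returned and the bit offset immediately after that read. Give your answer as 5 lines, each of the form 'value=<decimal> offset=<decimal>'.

Read 1: bits[0:7] width=7 -> value=48 (bin 0110000); offset now 7 = byte 0 bit 7; 25 bits remain
Read 2: bits[7:8] width=1 -> value=1 (bin 1); offset now 8 = byte 1 bit 0; 24 bits remain
Read 3: bits[8:18] width=10 -> value=844 (bin 1101001100); offset now 18 = byte 2 bit 2; 14 bits remain
Read 4: bits[18:26] width=8 -> value=254 (bin 11111110); offset now 26 = byte 3 bit 2; 6 bits remain
Read 5: bits[26:30] width=4 -> value=3 (bin 0011); offset now 30 = byte 3 bit 6; 2 bits remain

Answer: value=48 offset=7
value=1 offset=8
value=844 offset=18
value=254 offset=26
value=3 offset=30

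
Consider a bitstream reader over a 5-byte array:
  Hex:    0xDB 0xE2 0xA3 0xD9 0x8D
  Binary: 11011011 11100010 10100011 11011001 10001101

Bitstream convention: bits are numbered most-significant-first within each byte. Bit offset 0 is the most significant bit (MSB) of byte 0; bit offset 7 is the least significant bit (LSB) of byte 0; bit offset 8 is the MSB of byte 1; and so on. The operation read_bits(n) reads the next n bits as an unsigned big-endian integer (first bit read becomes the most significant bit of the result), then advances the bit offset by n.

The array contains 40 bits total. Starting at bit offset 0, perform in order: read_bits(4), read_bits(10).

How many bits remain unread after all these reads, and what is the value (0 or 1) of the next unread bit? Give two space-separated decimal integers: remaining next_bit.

Read 1: bits[0:4] width=4 -> value=13 (bin 1101); offset now 4 = byte 0 bit 4; 36 bits remain
Read 2: bits[4:14] width=10 -> value=760 (bin 1011111000); offset now 14 = byte 1 bit 6; 26 bits remain

Answer: 26 1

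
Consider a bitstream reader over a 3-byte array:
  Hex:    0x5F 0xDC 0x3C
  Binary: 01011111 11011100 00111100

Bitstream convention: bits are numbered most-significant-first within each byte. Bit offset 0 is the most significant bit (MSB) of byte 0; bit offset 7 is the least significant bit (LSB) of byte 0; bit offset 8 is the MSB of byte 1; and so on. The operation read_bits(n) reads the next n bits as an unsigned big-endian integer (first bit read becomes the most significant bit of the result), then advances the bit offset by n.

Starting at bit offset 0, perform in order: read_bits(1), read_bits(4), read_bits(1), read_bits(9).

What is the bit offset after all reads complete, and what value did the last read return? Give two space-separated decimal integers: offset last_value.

Read 1: bits[0:1] width=1 -> value=0 (bin 0); offset now 1 = byte 0 bit 1; 23 bits remain
Read 2: bits[1:5] width=4 -> value=11 (bin 1011); offset now 5 = byte 0 bit 5; 19 bits remain
Read 3: bits[5:6] width=1 -> value=1 (bin 1); offset now 6 = byte 0 bit 6; 18 bits remain
Read 4: bits[6:15] width=9 -> value=494 (bin 111101110); offset now 15 = byte 1 bit 7; 9 bits remain

Answer: 15 494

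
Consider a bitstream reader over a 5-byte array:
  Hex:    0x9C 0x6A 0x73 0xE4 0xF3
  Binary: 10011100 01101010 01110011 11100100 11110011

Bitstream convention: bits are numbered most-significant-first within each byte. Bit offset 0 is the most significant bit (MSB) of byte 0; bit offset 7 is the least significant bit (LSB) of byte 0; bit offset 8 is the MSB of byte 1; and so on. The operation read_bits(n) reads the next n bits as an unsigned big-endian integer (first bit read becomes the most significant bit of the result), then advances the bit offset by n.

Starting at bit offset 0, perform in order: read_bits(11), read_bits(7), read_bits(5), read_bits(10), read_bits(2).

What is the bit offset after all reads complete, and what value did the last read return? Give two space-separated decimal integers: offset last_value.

Answer: 35 3

Derivation:
Read 1: bits[0:11] width=11 -> value=1251 (bin 10011100011); offset now 11 = byte 1 bit 3; 29 bits remain
Read 2: bits[11:18] width=7 -> value=41 (bin 0101001); offset now 18 = byte 2 bit 2; 22 bits remain
Read 3: bits[18:23] width=5 -> value=25 (bin 11001); offset now 23 = byte 2 bit 7; 17 bits remain
Read 4: bits[23:33] width=10 -> value=969 (bin 1111001001); offset now 33 = byte 4 bit 1; 7 bits remain
Read 5: bits[33:35] width=2 -> value=3 (bin 11); offset now 35 = byte 4 bit 3; 5 bits remain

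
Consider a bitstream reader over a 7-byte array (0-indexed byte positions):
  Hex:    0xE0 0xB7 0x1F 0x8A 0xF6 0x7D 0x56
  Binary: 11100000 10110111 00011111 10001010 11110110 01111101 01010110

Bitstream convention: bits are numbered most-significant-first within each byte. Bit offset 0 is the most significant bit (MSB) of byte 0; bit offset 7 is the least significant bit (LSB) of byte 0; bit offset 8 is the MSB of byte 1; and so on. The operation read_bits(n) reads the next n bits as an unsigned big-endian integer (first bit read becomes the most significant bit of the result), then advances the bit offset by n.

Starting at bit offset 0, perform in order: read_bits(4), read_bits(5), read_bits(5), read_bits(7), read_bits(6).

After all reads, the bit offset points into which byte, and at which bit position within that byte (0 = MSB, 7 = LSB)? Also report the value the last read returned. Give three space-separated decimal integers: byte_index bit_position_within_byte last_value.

Read 1: bits[0:4] width=4 -> value=14 (bin 1110); offset now 4 = byte 0 bit 4; 52 bits remain
Read 2: bits[4:9] width=5 -> value=1 (bin 00001); offset now 9 = byte 1 bit 1; 47 bits remain
Read 3: bits[9:14] width=5 -> value=13 (bin 01101); offset now 14 = byte 1 bit 6; 42 bits remain
Read 4: bits[14:21] width=7 -> value=99 (bin 1100011); offset now 21 = byte 2 bit 5; 35 bits remain
Read 5: bits[21:27] width=6 -> value=60 (bin 111100); offset now 27 = byte 3 bit 3; 29 bits remain

Answer: 3 3 60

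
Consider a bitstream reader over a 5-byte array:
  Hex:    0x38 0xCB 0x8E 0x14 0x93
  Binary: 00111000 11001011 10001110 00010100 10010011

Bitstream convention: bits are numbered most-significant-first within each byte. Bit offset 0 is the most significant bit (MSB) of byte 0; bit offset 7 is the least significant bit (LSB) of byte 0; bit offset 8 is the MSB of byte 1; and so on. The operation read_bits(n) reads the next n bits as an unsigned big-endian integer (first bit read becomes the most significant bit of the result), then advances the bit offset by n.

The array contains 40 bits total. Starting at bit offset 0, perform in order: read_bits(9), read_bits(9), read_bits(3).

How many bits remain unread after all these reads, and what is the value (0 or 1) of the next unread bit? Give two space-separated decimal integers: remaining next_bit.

Read 1: bits[0:9] width=9 -> value=113 (bin 001110001); offset now 9 = byte 1 bit 1; 31 bits remain
Read 2: bits[9:18] width=9 -> value=302 (bin 100101110); offset now 18 = byte 2 bit 2; 22 bits remain
Read 3: bits[18:21] width=3 -> value=1 (bin 001); offset now 21 = byte 2 bit 5; 19 bits remain

Answer: 19 1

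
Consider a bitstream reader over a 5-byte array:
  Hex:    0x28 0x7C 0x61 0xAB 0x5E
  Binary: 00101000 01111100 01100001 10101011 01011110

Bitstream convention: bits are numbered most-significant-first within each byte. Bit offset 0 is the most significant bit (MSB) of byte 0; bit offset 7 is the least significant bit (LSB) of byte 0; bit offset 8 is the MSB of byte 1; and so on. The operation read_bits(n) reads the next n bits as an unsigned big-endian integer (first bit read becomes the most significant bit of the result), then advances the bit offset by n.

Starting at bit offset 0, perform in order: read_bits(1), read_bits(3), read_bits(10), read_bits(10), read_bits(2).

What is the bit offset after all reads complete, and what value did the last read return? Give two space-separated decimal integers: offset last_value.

Answer: 26 2

Derivation:
Read 1: bits[0:1] width=1 -> value=0 (bin 0); offset now 1 = byte 0 bit 1; 39 bits remain
Read 2: bits[1:4] width=3 -> value=2 (bin 010); offset now 4 = byte 0 bit 4; 36 bits remain
Read 3: bits[4:14] width=10 -> value=543 (bin 1000011111); offset now 14 = byte 1 bit 6; 26 bits remain
Read 4: bits[14:24] width=10 -> value=97 (bin 0001100001); offset now 24 = byte 3 bit 0; 16 bits remain
Read 5: bits[24:26] width=2 -> value=2 (bin 10); offset now 26 = byte 3 bit 2; 14 bits remain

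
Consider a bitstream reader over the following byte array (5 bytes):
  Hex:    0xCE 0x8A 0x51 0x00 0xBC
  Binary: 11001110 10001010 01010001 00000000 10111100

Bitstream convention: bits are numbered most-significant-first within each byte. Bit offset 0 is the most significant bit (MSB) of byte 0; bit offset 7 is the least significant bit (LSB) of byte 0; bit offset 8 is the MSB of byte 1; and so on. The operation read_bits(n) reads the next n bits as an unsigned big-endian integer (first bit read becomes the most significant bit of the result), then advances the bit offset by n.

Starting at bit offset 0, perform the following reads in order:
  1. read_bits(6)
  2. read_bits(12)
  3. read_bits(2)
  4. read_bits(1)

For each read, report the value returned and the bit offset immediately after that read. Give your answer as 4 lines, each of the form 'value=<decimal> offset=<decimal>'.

Answer: value=51 offset=6
value=2601 offset=18
value=1 offset=20
value=0 offset=21

Derivation:
Read 1: bits[0:6] width=6 -> value=51 (bin 110011); offset now 6 = byte 0 bit 6; 34 bits remain
Read 2: bits[6:18] width=12 -> value=2601 (bin 101000101001); offset now 18 = byte 2 bit 2; 22 bits remain
Read 3: bits[18:20] width=2 -> value=1 (bin 01); offset now 20 = byte 2 bit 4; 20 bits remain
Read 4: bits[20:21] width=1 -> value=0 (bin 0); offset now 21 = byte 2 bit 5; 19 bits remain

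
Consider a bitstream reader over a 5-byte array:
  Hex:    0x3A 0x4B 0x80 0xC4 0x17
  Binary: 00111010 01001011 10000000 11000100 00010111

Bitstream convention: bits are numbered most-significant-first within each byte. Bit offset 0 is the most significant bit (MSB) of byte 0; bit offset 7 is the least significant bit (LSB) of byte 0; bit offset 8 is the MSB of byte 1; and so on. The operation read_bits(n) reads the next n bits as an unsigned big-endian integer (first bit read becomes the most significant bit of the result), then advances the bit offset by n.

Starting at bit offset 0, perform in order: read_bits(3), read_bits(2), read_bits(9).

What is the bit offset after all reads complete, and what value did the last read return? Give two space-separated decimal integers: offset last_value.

Read 1: bits[0:3] width=3 -> value=1 (bin 001); offset now 3 = byte 0 bit 3; 37 bits remain
Read 2: bits[3:5] width=2 -> value=3 (bin 11); offset now 5 = byte 0 bit 5; 35 bits remain
Read 3: bits[5:14] width=9 -> value=146 (bin 010010010); offset now 14 = byte 1 bit 6; 26 bits remain

Answer: 14 146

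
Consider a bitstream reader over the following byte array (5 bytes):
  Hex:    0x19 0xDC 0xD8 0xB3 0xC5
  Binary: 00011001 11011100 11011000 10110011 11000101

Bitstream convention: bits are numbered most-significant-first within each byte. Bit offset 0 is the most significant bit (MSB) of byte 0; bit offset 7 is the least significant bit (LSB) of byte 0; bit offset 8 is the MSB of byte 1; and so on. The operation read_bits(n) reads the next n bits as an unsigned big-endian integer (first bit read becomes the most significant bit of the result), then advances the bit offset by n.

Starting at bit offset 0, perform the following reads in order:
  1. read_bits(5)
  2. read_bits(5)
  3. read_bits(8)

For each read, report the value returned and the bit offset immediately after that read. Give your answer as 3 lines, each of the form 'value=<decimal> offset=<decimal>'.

Answer: value=3 offset=5
value=7 offset=10
value=115 offset=18

Derivation:
Read 1: bits[0:5] width=5 -> value=3 (bin 00011); offset now 5 = byte 0 bit 5; 35 bits remain
Read 2: bits[5:10] width=5 -> value=7 (bin 00111); offset now 10 = byte 1 bit 2; 30 bits remain
Read 3: bits[10:18] width=8 -> value=115 (bin 01110011); offset now 18 = byte 2 bit 2; 22 bits remain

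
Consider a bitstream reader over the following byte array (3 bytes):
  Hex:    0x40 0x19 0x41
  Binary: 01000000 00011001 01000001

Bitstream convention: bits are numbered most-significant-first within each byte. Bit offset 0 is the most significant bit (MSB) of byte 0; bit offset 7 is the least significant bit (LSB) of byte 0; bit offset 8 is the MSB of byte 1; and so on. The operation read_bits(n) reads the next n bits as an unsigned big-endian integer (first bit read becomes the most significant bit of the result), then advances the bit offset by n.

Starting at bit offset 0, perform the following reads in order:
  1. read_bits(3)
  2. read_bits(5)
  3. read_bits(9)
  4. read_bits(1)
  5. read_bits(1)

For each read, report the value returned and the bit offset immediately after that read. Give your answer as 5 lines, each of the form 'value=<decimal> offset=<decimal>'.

Read 1: bits[0:3] width=3 -> value=2 (bin 010); offset now 3 = byte 0 bit 3; 21 bits remain
Read 2: bits[3:8] width=5 -> value=0 (bin 00000); offset now 8 = byte 1 bit 0; 16 bits remain
Read 3: bits[8:17] width=9 -> value=50 (bin 000110010); offset now 17 = byte 2 bit 1; 7 bits remain
Read 4: bits[17:18] width=1 -> value=1 (bin 1); offset now 18 = byte 2 bit 2; 6 bits remain
Read 5: bits[18:19] width=1 -> value=0 (bin 0); offset now 19 = byte 2 bit 3; 5 bits remain

Answer: value=2 offset=3
value=0 offset=8
value=50 offset=17
value=1 offset=18
value=0 offset=19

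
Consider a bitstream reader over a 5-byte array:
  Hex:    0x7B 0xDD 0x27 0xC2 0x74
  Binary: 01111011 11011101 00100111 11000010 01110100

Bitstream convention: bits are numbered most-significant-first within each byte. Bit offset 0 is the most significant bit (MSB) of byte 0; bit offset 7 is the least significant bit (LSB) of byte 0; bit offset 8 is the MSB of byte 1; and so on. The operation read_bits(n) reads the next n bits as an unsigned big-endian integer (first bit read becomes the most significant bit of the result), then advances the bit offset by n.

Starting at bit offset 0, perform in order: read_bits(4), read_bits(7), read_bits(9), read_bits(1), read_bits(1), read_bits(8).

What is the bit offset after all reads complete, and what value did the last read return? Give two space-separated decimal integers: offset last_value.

Answer: 30 240

Derivation:
Read 1: bits[0:4] width=4 -> value=7 (bin 0111); offset now 4 = byte 0 bit 4; 36 bits remain
Read 2: bits[4:11] width=7 -> value=94 (bin 1011110); offset now 11 = byte 1 bit 3; 29 bits remain
Read 3: bits[11:20] width=9 -> value=466 (bin 111010010); offset now 20 = byte 2 bit 4; 20 bits remain
Read 4: bits[20:21] width=1 -> value=0 (bin 0); offset now 21 = byte 2 bit 5; 19 bits remain
Read 5: bits[21:22] width=1 -> value=1 (bin 1); offset now 22 = byte 2 bit 6; 18 bits remain
Read 6: bits[22:30] width=8 -> value=240 (bin 11110000); offset now 30 = byte 3 bit 6; 10 bits remain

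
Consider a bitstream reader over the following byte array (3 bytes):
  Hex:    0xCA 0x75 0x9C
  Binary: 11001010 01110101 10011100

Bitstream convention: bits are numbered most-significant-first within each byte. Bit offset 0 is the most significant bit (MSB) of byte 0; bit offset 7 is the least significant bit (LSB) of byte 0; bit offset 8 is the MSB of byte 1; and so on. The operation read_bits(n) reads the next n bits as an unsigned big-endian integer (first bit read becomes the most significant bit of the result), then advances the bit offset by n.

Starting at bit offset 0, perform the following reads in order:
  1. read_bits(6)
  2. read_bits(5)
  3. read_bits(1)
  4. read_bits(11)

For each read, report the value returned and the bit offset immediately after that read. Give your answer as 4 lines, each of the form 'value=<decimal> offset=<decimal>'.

Read 1: bits[0:6] width=6 -> value=50 (bin 110010); offset now 6 = byte 0 bit 6; 18 bits remain
Read 2: bits[6:11] width=5 -> value=19 (bin 10011); offset now 11 = byte 1 bit 3; 13 bits remain
Read 3: bits[11:12] width=1 -> value=1 (bin 1); offset now 12 = byte 1 bit 4; 12 bits remain
Read 4: bits[12:23] width=11 -> value=718 (bin 01011001110); offset now 23 = byte 2 bit 7; 1 bits remain

Answer: value=50 offset=6
value=19 offset=11
value=1 offset=12
value=718 offset=23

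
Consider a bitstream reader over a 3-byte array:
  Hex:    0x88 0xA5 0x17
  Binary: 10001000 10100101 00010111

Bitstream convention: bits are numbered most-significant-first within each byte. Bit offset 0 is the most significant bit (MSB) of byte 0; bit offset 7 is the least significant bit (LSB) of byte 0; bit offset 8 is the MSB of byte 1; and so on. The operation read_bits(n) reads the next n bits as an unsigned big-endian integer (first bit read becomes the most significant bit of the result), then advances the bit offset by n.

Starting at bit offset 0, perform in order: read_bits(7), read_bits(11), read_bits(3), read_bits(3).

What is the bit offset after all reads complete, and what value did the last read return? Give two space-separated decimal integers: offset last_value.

Answer: 24 7

Derivation:
Read 1: bits[0:7] width=7 -> value=68 (bin 1000100); offset now 7 = byte 0 bit 7; 17 bits remain
Read 2: bits[7:18] width=11 -> value=660 (bin 01010010100); offset now 18 = byte 2 bit 2; 6 bits remain
Read 3: bits[18:21] width=3 -> value=2 (bin 010); offset now 21 = byte 2 bit 5; 3 bits remain
Read 4: bits[21:24] width=3 -> value=7 (bin 111); offset now 24 = byte 3 bit 0; 0 bits remain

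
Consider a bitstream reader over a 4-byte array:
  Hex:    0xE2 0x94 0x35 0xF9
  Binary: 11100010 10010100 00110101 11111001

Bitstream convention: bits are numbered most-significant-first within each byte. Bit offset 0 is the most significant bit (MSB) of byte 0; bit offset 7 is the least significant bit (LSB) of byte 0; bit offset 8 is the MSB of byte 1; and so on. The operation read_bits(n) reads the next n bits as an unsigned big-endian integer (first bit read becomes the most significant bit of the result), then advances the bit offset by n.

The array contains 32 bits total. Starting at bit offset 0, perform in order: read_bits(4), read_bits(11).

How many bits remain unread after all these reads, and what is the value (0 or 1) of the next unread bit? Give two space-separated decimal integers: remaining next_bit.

Read 1: bits[0:4] width=4 -> value=14 (bin 1110); offset now 4 = byte 0 bit 4; 28 bits remain
Read 2: bits[4:15] width=11 -> value=330 (bin 00101001010); offset now 15 = byte 1 bit 7; 17 bits remain

Answer: 17 0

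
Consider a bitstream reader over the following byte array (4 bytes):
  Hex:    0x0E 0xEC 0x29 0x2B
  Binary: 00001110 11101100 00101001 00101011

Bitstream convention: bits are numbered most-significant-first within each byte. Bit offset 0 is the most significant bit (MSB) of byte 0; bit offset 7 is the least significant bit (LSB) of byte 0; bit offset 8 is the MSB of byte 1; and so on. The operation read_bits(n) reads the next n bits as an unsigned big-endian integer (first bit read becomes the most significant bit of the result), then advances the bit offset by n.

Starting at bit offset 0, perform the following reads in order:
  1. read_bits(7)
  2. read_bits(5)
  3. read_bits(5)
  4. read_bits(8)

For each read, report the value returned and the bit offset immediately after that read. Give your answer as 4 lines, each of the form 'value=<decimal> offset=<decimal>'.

Answer: value=7 offset=7
value=14 offset=12
value=24 offset=17
value=82 offset=25

Derivation:
Read 1: bits[0:7] width=7 -> value=7 (bin 0000111); offset now 7 = byte 0 bit 7; 25 bits remain
Read 2: bits[7:12] width=5 -> value=14 (bin 01110); offset now 12 = byte 1 bit 4; 20 bits remain
Read 3: bits[12:17] width=5 -> value=24 (bin 11000); offset now 17 = byte 2 bit 1; 15 bits remain
Read 4: bits[17:25] width=8 -> value=82 (bin 01010010); offset now 25 = byte 3 bit 1; 7 bits remain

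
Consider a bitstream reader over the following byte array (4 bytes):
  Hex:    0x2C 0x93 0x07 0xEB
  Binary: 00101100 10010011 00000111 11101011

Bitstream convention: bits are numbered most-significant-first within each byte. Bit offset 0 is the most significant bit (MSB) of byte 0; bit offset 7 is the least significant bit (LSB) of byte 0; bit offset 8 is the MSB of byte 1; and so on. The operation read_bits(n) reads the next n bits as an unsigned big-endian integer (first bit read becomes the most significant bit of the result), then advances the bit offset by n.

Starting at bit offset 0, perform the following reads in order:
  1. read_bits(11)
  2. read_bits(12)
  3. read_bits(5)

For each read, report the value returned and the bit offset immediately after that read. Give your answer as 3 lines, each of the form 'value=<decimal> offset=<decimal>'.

Read 1: bits[0:11] width=11 -> value=356 (bin 00101100100); offset now 11 = byte 1 bit 3; 21 bits remain
Read 2: bits[11:23] width=12 -> value=2435 (bin 100110000011); offset now 23 = byte 2 bit 7; 9 bits remain
Read 3: bits[23:28] width=5 -> value=30 (bin 11110); offset now 28 = byte 3 bit 4; 4 bits remain

Answer: value=356 offset=11
value=2435 offset=23
value=30 offset=28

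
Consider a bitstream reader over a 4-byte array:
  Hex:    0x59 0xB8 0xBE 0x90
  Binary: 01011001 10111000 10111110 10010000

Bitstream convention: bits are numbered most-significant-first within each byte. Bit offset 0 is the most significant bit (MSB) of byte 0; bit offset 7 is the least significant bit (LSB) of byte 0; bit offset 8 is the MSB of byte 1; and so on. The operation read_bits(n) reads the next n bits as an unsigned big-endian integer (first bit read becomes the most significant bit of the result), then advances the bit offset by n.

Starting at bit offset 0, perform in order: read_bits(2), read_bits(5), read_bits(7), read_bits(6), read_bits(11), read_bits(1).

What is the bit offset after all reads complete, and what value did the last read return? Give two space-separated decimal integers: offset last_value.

Read 1: bits[0:2] width=2 -> value=1 (bin 01); offset now 2 = byte 0 bit 2; 30 bits remain
Read 2: bits[2:7] width=5 -> value=12 (bin 01100); offset now 7 = byte 0 bit 7; 25 bits remain
Read 3: bits[7:14] width=7 -> value=110 (bin 1101110); offset now 14 = byte 1 bit 6; 18 bits remain
Read 4: bits[14:20] width=6 -> value=11 (bin 001011); offset now 20 = byte 2 bit 4; 12 bits remain
Read 5: bits[20:31] width=11 -> value=1864 (bin 11101001000); offset now 31 = byte 3 bit 7; 1 bits remain
Read 6: bits[31:32] width=1 -> value=0 (bin 0); offset now 32 = byte 4 bit 0; 0 bits remain

Answer: 32 0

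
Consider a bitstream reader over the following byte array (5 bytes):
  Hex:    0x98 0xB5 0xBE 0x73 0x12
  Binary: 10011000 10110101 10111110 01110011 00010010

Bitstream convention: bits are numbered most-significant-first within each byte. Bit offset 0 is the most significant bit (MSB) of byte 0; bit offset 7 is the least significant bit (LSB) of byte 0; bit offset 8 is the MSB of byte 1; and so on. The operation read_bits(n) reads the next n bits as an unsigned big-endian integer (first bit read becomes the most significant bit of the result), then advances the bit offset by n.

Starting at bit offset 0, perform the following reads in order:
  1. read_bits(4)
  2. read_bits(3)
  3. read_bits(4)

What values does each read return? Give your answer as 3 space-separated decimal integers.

Read 1: bits[0:4] width=4 -> value=9 (bin 1001); offset now 4 = byte 0 bit 4; 36 bits remain
Read 2: bits[4:7] width=3 -> value=4 (bin 100); offset now 7 = byte 0 bit 7; 33 bits remain
Read 3: bits[7:11] width=4 -> value=5 (bin 0101); offset now 11 = byte 1 bit 3; 29 bits remain

Answer: 9 4 5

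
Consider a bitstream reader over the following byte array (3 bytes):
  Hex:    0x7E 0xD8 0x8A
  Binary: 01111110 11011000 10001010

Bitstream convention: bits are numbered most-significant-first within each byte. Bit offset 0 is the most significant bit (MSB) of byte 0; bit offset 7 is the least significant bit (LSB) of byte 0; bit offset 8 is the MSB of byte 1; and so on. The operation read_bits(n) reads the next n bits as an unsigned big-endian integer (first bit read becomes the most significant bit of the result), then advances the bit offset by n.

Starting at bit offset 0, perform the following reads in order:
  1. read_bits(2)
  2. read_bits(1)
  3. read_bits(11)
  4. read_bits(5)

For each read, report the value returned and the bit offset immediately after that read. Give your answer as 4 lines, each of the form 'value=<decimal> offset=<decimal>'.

Answer: value=1 offset=2
value=1 offset=3
value=1974 offset=14
value=4 offset=19

Derivation:
Read 1: bits[0:2] width=2 -> value=1 (bin 01); offset now 2 = byte 0 bit 2; 22 bits remain
Read 2: bits[2:3] width=1 -> value=1 (bin 1); offset now 3 = byte 0 bit 3; 21 bits remain
Read 3: bits[3:14] width=11 -> value=1974 (bin 11110110110); offset now 14 = byte 1 bit 6; 10 bits remain
Read 4: bits[14:19] width=5 -> value=4 (bin 00100); offset now 19 = byte 2 bit 3; 5 bits remain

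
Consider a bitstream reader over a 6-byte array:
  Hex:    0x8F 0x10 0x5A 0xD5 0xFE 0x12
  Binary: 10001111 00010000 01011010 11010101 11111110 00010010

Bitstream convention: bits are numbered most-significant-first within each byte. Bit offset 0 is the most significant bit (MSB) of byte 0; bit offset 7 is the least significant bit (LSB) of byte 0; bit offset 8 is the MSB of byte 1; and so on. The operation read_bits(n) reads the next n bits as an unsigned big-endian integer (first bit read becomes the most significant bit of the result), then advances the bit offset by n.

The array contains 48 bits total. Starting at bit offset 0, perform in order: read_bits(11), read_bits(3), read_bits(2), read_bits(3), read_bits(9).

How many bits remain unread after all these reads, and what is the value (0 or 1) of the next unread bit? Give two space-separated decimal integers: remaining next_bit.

Read 1: bits[0:11] width=11 -> value=1144 (bin 10001111000); offset now 11 = byte 1 bit 3; 37 bits remain
Read 2: bits[11:14] width=3 -> value=4 (bin 100); offset now 14 = byte 1 bit 6; 34 bits remain
Read 3: bits[14:16] width=2 -> value=0 (bin 00); offset now 16 = byte 2 bit 0; 32 bits remain
Read 4: bits[16:19] width=3 -> value=2 (bin 010); offset now 19 = byte 2 bit 3; 29 bits remain
Read 5: bits[19:28] width=9 -> value=429 (bin 110101101); offset now 28 = byte 3 bit 4; 20 bits remain

Answer: 20 0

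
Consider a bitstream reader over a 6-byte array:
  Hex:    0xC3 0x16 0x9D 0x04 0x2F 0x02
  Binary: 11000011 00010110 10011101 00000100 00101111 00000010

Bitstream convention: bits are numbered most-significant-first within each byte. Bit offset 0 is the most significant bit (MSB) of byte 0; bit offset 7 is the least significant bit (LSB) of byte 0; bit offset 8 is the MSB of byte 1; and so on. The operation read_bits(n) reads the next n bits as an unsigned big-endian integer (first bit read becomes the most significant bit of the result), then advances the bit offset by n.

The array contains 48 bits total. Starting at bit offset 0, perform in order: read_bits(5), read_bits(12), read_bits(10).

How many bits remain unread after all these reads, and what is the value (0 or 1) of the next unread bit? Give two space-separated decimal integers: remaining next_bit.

Answer: 21 0

Derivation:
Read 1: bits[0:5] width=5 -> value=24 (bin 11000); offset now 5 = byte 0 bit 5; 43 bits remain
Read 2: bits[5:17] width=12 -> value=1581 (bin 011000101101); offset now 17 = byte 2 bit 1; 31 bits remain
Read 3: bits[17:27] width=10 -> value=232 (bin 0011101000); offset now 27 = byte 3 bit 3; 21 bits remain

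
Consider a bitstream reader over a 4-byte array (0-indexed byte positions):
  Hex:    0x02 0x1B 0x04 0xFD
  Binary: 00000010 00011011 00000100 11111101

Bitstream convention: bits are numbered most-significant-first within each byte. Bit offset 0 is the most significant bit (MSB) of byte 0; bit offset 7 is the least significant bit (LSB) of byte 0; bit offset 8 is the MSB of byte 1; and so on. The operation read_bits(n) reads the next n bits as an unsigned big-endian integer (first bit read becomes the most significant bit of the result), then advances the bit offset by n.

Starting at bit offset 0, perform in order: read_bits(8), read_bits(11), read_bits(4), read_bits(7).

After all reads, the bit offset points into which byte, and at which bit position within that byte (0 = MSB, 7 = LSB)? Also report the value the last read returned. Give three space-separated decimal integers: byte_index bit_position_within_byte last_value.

Read 1: bits[0:8] width=8 -> value=2 (bin 00000010); offset now 8 = byte 1 bit 0; 24 bits remain
Read 2: bits[8:19] width=11 -> value=216 (bin 00011011000); offset now 19 = byte 2 bit 3; 13 bits remain
Read 3: bits[19:23] width=4 -> value=2 (bin 0010); offset now 23 = byte 2 bit 7; 9 bits remain
Read 4: bits[23:30] width=7 -> value=63 (bin 0111111); offset now 30 = byte 3 bit 6; 2 bits remain

Answer: 3 6 63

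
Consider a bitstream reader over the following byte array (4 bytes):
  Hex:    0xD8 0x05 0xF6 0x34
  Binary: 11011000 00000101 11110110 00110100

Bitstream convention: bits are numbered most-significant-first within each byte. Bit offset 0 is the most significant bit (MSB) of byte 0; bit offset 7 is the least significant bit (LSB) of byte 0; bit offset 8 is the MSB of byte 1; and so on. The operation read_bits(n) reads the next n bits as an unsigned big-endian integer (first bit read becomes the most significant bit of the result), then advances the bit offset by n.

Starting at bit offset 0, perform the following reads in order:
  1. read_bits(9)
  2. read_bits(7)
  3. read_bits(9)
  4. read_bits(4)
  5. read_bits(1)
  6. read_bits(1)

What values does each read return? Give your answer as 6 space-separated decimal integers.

Read 1: bits[0:9] width=9 -> value=432 (bin 110110000); offset now 9 = byte 1 bit 1; 23 bits remain
Read 2: bits[9:16] width=7 -> value=5 (bin 0000101); offset now 16 = byte 2 bit 0; 16 bits remain
Read 3: bits[16:25] width=9 -> value=492 (bin 111101100); offset now 25 = byte 3 bit 1; 7 bits remain
Read 4: bits[25:29] width=4 -> value=6 (bin 0110); offset now 29 = byte 3 bit 5; 3 bits remain
Read 5: bits[29:30] width=1 -> value=1 (bin 1); offset now 30 = byte 3 bit 6; 2 bits remain
Read 6: bits[30:31] width=1 -> value=0 (bin 0); offset now 31 = byte 3 bit 7; 1 bits remain

Answer: 432 5 492 6 1 0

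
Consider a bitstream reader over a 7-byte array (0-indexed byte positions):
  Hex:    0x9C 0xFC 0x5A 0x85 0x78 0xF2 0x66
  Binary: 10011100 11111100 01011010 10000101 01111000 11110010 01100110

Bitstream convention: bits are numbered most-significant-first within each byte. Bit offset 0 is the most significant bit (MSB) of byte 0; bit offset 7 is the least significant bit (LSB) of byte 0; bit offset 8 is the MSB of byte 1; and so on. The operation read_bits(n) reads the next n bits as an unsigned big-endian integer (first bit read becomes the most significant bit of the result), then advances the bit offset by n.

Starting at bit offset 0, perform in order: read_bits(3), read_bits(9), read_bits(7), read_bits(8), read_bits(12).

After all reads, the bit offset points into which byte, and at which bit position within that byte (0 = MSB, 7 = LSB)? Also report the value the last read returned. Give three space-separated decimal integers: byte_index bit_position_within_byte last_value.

Read 1: bits[0:3] width=3 -> value=4 (bin 100); offset now 3 = byte 0 bit 3; 53 bits remain
Read 2: bits[3:12] width=9 -> value=463 (bin 111001111); offset now 12 = byte 1 bit 4; 44 bits remain
Read 3: bits[12:19] width=7 -> value=98 (bin 1100010); offset now 19 = byte 2 bit 3; 37 bits remain
Read 4: bits[19:27] width=8 -> value=212 (bin 11010100); offset now 27 = byte 3 bit 3; 29 bits remain
Read 5: bits[27:39] width=12 -> value=700 (bin 001010111100); offset now 39 = byte 4 bit 7; 17 bits remain

Answer: 4 7 700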